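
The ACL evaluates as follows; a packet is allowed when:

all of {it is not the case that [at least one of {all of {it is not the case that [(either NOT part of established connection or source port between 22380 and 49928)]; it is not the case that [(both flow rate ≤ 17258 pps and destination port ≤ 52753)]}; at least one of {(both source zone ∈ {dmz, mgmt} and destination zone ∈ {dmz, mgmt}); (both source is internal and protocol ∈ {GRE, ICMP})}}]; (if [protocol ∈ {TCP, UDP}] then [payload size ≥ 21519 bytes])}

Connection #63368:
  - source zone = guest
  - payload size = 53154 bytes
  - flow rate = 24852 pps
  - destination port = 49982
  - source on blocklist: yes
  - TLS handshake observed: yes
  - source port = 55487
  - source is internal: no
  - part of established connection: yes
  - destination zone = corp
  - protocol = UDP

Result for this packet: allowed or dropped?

Atomic conditions:
  NOT part of established connection: yes → false
  source port between 22380 and 49928: 55487 in [22380, 49928] is false
  flow rate ≤ 17258 pps: 24852 ≤ 17258 is false
  destination port ≤ 52753: 49982 ≤ 52753 is true
  source zone ∈ {dmz, mgmt}: guest is not in the set → false
  destination zone ∈ {dmz, mgmt}: corp is not in the set → false
  source is internal: no → false
  protocol ∈ {GRE, ICMP}: UDP is not in the set → false
  protocol ∈ {TCP, UDP}: UDP is in the set → true
  payload size ≥ 21519 bytes: 53154 ≥ 21519 is true
Combine:
[1.1.1.1.1] false OR false = false
[1.1.1.1] NOT false = true
[1.1.1.2.1] false AND true = false
[1.1.1.2] NOT false = true
[1.1.1] true AND true = true
[1.1.2.1] false AND false = false
[1.1.2.2] false AND false = false
[1.1.2] false OR false = false
[1.1] true OR false = true
[1] NOT true = false
[2] true → true = true
[root] false AND true = false
Overall: false → dropped

Dropped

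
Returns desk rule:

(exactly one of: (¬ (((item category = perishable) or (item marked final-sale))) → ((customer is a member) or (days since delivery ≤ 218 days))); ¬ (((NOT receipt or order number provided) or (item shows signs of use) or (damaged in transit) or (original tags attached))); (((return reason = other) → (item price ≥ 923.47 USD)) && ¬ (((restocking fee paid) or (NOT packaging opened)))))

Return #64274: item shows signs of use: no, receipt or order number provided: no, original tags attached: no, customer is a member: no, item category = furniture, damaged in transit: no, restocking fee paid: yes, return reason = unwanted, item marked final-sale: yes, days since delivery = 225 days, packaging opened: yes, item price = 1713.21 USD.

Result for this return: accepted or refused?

Atomic conditions:
  item category = perishable: furniture == perishable is false
  item marked final-sale: yes → true
  customer is a member: no → false
  days since delivery ≤ 218 days: 225 ≤ 218 is false
  NOT receipt or order number provided: no → true
  item shows signs of use: no → false
  damaged in transit: no → false
  original tags attached: no → false
  return reason = other: unwanted == other is false
  item price ≥ 923.47 USD: 1713.21 ≥ 923.47 is true
  restocking fee paid: yes → true
  NOT packaging opened: yes → false
Combine:
[1.1.1] false OR true = true
[1.1] NOT true = false
[1.2] false OR false = false
[1] false → false (antecedent false ⇒ implication holds) = true
[2.1] true OR false OR false OR false = true
[2] NOT true = false
[3.1] false → true (antecedent false ⇒ implication holds) = true
[3.2.1] true OR false = true
[3.2] NOT true = false
[3] true AND false = false
[root] exactly-one(true, false, false) = true
Overall: true → accepted

Accepted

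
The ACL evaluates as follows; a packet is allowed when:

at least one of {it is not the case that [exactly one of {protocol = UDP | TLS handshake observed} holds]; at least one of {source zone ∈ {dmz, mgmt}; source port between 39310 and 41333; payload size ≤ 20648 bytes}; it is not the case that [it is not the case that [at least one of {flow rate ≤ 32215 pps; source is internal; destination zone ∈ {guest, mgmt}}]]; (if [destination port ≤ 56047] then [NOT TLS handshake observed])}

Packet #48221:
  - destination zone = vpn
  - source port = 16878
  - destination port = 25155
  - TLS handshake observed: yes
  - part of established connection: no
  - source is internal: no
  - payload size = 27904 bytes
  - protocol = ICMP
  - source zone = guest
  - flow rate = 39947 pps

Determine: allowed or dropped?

Atomic conditions:
  protocol = UDP: ICMP == UDP is false
  TLS handshake observed: yes → true
  source zone ∈ {dmz, mgmt}: guest is not in the set → false
  source port between 39310 and 41333: 16878 in [39310, 41333] is false
  payload size ≤ 20648 bytes: 27904 ≤ 20648 is false
  flow rate ≤ 32215 pps: 39947 ≤ 32215 is false
  source is internal: no → false
  destination zone ∈ {guest, mgmt}: vpn is not in the set → false
  destination port ≤ 56047: 25155 ≤ 56047 is true
  NOT TLS handshake observed: yes → false
Combine:
[1.1] exactly-one(false, true) = true
[1] NOT true = false
[2] false OR false OR false = false
[3.1.1] false OR false OR false = false
[3.1] NOT false = true
[3] NOT true = false
[4] true → false = false
[root] false OR false OR false OR false = false
Overall: false → dropped

Dropped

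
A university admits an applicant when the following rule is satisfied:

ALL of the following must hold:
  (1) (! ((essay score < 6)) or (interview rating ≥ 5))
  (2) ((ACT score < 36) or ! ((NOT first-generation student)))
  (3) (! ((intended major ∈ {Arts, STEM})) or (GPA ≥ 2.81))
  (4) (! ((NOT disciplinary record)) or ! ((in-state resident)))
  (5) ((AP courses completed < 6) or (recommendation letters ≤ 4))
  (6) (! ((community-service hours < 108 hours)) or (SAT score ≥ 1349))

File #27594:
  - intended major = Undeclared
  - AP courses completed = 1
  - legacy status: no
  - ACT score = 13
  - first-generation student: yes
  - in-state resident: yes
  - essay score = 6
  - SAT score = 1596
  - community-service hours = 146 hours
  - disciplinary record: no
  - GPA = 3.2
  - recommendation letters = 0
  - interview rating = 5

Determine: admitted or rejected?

Rejected

Atomic conditions:
  essay score < 6: 6 < 6 is false
  interview rating ≥ 5: 5 ≥ 5 is true
  ACT score < 36: 13 < 36 is true
  NOT first-generation student: yes → false
  intended major ∈ {Arts, STEM}: Undeclared is not in the set → false
  GPA ≥ 2.81: 3.2 ≥ 2.81 is true
  NOT disciplinary record: no → true
  in-state resident: yes → true
  AP courses completed < 6: 1 < 6 is true
  recommendation letters ≤ 4: 0 ≤ 4 is true
  community-service hours < 108 hours: 146 < 108 is false
  SAT score ≥ 1349: 1596 ≥ 1349 is true
Combine:
[1.1] NOT false = true
[1] true OR true = true
[2.2] NOT false = true
[2] true OR true = true
[3.1] NOT false = true
[3] true OR true = true
[4.1] NOT true = false
[4.2] NOT true = false
[4] false OR false = false
[5] true OR true = true
[6.1] NOT false = true
[6] true OR true = true
[root] true AND true AND true AND false AND true AND true = false
Overall: false → rejected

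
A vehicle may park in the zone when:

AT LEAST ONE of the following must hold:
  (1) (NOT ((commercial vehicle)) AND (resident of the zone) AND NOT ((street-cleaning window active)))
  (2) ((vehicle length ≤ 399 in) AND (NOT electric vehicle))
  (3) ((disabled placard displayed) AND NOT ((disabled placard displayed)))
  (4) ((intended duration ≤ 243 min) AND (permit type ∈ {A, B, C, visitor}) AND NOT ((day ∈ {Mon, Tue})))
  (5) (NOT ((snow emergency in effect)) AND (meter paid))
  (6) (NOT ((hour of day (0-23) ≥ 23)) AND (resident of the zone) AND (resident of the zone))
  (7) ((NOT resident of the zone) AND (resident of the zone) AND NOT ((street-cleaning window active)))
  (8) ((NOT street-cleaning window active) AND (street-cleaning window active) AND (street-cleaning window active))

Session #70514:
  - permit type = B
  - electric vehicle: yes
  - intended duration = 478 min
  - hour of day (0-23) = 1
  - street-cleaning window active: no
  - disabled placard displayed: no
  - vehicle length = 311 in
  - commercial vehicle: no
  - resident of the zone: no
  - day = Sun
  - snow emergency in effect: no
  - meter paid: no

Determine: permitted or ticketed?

Atomic conditions:
  commercial vehicle: no → false
  resident of the zone: no → false
  street-cleaning window active: no → false
  vehicle length ≤ 399 in: 311 ≤ 399 is true
  NOT electric vehicle: yes → false
  disabled placard displayed: no → false
  intended duration ≤ 243 min: 478 ≤ 243 is false
  permit type ∈ {A, B, C, visitor}: B is in the set → true
  day ∈ {Mon, Tue}: Sun is not in the set → false
  snow emergency in effect: no → false
  meter paid: no → false
  hour of day (0-23) ≥ 23: 1 ≥ 23 is false
  NOT resident of the zone: no → true
  NOT street-cleaning window active: no → true
Combine:
[1.1] NOT false = true
[1.3] NOT false = true
[1] true AND false AND true = false
[2] true AND false = false
[3.2] NOT false = true
[3] false AND true = false
[4.3] NOT false = true
[4] false AND true AND true = false
[5.1] NOT false = true
[5] true AND false = false
[6.1] NOT false = true
[6] true AND false AND false = false
[7.3] NOT false = true
[7] true AND false AND true = false
[8] true AND false AND false = false
[root] false OR false OR false OR false OR false OR false OR false OR false = false
Overall: false → ticketed

Ticketed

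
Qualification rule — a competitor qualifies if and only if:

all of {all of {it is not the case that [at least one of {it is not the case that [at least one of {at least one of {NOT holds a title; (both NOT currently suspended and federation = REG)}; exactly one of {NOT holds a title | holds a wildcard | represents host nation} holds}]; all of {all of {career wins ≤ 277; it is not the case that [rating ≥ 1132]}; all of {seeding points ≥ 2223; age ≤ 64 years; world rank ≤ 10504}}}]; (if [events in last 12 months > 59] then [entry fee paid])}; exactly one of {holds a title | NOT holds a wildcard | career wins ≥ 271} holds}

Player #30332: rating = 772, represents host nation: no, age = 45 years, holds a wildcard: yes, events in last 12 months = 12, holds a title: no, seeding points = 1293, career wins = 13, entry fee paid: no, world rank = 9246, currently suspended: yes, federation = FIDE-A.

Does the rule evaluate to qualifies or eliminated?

Atomic conditions:
  NOT holds a title: no → true
  NOT currently suspended: yes → false
  federation = REG: FIDE-A == REG is false
  holds a wildcard: yes → true
  represents host nation: no → false
  career wins ≤ 277: 13 ≤ 277 is true
  rating ≥ 1132: 772 ≥ 1132 is false
  seeding points ≥ 2223: 1293 ≥ 2223 is false
  age ≤ 64 years: 45 ≤ 64 is true
  world rank ≤ 10504: 9246 ≤ 10504 is true
  events in last 12 months > 59: 12 > 59 is false
  entry fee paid: no → false
  holds a title: no → false
  NOT holds a wildcard: yes → false
  career wins ≥ 271: 13 ≥ 271 is false
Combine:
[1.1.1.1.1.1.2] false AND false = false
[1.1.1.1.1.1] true OR false = true
[1.1.1.1.1.2] exactly-one(true, true, false) = false
[1.1.1.1.1] true OR false = true
[1.1.1.1] NOT true = false
[1.1.1.2.1.2] NOT false = true
[1.1.1.2.1] true AND true = true
[1.1.1.2.2] false AND true AND true = false
[1.1.1.2] true AND false = false
[1.1.1] false OR false = false
[1.1] NOT false = true
[1.2] false → false (antecedent false ⇒ implication holds) = true
[1] true AND true = true
[2] exactly-one(false, false, false) = false
[root] true AND false = false
Overall: false → eliminated

Eliminated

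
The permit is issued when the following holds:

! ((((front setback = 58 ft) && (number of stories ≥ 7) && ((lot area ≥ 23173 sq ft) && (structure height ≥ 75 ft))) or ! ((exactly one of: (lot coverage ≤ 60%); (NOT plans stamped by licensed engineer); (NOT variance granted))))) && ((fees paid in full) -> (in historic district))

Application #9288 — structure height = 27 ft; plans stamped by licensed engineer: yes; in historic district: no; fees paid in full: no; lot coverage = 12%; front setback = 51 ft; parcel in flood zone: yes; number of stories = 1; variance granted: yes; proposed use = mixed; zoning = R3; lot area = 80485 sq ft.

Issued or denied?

Atomic conditions:
  front setback = 58 ft: 51 == 58 is false
  number of stories ≥ 7: 1 ≥ 7 is false
  lot area ≥ 23173 sq ft: 80485 ≥ 23173 is true
  structure height ≥ 75 ft: 27 ≥ 75 is false
  lot coverage ≤ 60%: 12 ≤ 60 is true
  NOT plans stamped by licensed engineer: yes → false
  NOT variance granted: yes → false
  fees paid in full: no → false
  in historic district: no → false
Combine:
[1.1.1.3] true AND false = false
[1.1.1] false AND false AND false = false
[1.1.2.1] exactly-one(true, false, false) = true
[1.1.2] NOT true = false
[1.1] false OR false = false
[1] NOT false = true
[2] false → false (antecedent false ⇒ implication holds) = true
[root] true AND true = true
Overall: true → issued

Issued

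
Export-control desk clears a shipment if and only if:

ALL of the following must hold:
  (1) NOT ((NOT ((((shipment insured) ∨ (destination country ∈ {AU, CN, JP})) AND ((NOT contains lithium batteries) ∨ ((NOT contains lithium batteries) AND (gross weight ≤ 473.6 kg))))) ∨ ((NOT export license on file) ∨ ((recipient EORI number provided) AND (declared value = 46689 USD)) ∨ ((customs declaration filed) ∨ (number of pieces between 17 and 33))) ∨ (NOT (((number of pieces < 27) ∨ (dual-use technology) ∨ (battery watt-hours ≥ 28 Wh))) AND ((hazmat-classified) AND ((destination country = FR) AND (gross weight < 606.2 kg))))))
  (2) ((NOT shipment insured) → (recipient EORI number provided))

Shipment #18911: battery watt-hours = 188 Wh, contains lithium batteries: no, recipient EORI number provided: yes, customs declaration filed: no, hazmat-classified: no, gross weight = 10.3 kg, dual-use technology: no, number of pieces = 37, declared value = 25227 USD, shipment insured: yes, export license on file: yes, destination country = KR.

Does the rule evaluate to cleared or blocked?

Cleared

Atomic conditions:
  shipment insured: yes → true
  destination country ∈ {AU, CN, JP}: KR is not in the set → false
  NOT contains lithium batteries: no → true
  gross weight ≤ 473.6 kg: 10.3 ≤ 473.6 is true
  NOT export license on file: yes → false
  recipient EORI number provided: yes → true
  declared value = 46689 USD: 25227 == 46689 is false
  customs declaration filed: no → false
  number of pieces between 17 and 33: 37 in [17, 33] is false
  number of pieces < 27: 37 < 27 is false
  dual-use technology: no → false
  battery watt-hours ≥ 28 Wh: 188 ≥ 28 is true
  hazmat-classified: no → false
  destination country = FR: KR == FR is false
  gross weight < 606.2 kg: 10.3 < 606.2 is true
  NOT shipment insured: yes → false
Combine:
[1.1.1.1.1] true OR false = true
[1.1.1.1.2.2] true AND true = true
[1.1.1.1.2] true OR true = true
[1.1.1.1] true AND true = true
[1.1.1] NOT true = false
[1.1.2.2] true AND false = false
[1.1.2.3] false OR false = false
[1.1.2] false OR false OR false = false
[1.1.3.1.1] false OR false OR true = true
[1.1.3.1] NOT true = false
[1.1.3.2.2] false AND true = false
[1.1.3.2] false AND false = false
[1.1.3] false AND false = false
[1.1] false OR false OR false = false
[1] NOT false = true
[2] false → true (antecedent false ⇒ implication holds) = true
[root] true AND true = true
Overall: true → cleared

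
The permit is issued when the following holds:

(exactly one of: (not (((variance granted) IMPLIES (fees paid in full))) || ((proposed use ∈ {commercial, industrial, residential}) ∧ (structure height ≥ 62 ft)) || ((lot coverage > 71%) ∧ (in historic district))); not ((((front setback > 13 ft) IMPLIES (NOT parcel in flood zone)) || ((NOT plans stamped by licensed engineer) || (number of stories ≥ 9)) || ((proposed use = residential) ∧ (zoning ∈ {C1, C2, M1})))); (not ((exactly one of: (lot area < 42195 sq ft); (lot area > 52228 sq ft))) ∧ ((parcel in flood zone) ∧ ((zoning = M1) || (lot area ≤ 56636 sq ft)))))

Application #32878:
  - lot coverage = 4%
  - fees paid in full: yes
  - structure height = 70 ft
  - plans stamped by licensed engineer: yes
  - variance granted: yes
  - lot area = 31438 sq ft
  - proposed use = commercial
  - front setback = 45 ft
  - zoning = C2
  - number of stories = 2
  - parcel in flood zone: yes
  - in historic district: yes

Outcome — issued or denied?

Denied

Atomic conditions:
  variance granted: yes → true
  fees paid in full: yes → true
  proposed use ∈ {commercial, industrial, residential}: commercial is in the set → true
  structure height ≥ 62 ft: 70 ≥ 62 is true
  lot coverage > 71%: 4 > 71 is false
  in historic district: yes → true
  front setback > 13 ft: 45 > 13 is true
  NOT parcel in flood zone: yes → false
  NOT plans stamped by licensed engineer: yes → false
  number of stories ≥ 9: 2 ≥ 9 is false
  proposed use = residential: commercial == residential is false
  zoning ∈ {C1, C2, M1}: C2 is in the set → true
  lot area < 42195 sq ft: 31438 < 42195 is true
  lot area > 52228 sq ft: 31438 > 52228 is false
  parcel in flood zone: yes → true
  zoning = M1: C2 == M1 is false
  lot area ≤ 56636 sq ft: 31438 ≤ 56636 is true
Combine:
[1.1.1] true → true = true
[1.1] NOT true = false
[1.2] true AND true = true
[1.3] false AND true = false
[1] false OR true OR false = true
[2.1.1] true → false = false
[2.1.2] false OR false = false
[2.1.3] false AND true = false
[2.1] false OR false OR false = false
[2] NOT false = true
[3.1.1] exactly-one(true, false) = true
[3.1] NOT true = false
[3.2.2] false OR true = true
[3.2] true AND true = true
[3] false AND true = false
[root] exactly-one(true, true, false) = false
Overall: false → denied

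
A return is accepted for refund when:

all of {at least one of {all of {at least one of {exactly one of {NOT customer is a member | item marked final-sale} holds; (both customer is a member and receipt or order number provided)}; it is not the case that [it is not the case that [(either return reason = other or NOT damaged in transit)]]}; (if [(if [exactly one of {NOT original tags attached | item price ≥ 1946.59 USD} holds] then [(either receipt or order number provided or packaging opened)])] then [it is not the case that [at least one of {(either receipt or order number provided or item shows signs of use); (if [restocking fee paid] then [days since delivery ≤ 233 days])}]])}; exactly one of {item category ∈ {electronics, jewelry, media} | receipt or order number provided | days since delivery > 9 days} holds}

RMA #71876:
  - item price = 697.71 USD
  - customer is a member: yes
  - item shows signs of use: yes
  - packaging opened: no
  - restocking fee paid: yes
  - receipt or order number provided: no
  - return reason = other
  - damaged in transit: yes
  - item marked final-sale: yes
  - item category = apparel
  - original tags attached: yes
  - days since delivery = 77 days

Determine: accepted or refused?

Accepted

Atomic conditions:
  NOT customer is a member: yes → false
  item marked final-sale: yes → true
  customer is a member: yes → true
  receipt or order number provided: no → false
  return reason = other: other == other is true
  NOT damaged in transit: yes → false
  NOT original tags attached: yes → false
  item price ≥ 1946.59 USD: 697.71 ≥ 1946.59 is false
  packaging opened: no → false
  item shows signs of use: yes → true
  restocking fee paid: yes → true
  days since delivery ≤ 233 days: 77 ≤ 233 is true
  item category ∈ {electronics, jewelry, media}: apparel is not in the set → false
  days since delivery > 9 days: 77 > 9 is true
Combine:
[1.1.1.1] exactly-one(false, true) = true
[1.1.1.2] true AND false = false
[1.1.1] true OR false = true
[1.1.2.1.1] true OR false = true
[1.1.2.1] NOT true = false
[1.1.2] NOT false = true
[1.1] true AND true = true
[1.2.1.1] exactly-one(false, false) = false
[1.2.1.2] false OR false = false
[1.2.1] false → false (antecedent false ⇒ implication holds) = true
[1.2.2.1.1] false OR true = true
[1.2.2.1.2] true → true = true
[1.2.2.1] true OR true = true
[1.2.2] NOT true = false
[1.2] true → false = false
[1] true OR false = true
[2] exactly-one(false, false, true) = true
[root] true AND true = true
Overall: true → accepted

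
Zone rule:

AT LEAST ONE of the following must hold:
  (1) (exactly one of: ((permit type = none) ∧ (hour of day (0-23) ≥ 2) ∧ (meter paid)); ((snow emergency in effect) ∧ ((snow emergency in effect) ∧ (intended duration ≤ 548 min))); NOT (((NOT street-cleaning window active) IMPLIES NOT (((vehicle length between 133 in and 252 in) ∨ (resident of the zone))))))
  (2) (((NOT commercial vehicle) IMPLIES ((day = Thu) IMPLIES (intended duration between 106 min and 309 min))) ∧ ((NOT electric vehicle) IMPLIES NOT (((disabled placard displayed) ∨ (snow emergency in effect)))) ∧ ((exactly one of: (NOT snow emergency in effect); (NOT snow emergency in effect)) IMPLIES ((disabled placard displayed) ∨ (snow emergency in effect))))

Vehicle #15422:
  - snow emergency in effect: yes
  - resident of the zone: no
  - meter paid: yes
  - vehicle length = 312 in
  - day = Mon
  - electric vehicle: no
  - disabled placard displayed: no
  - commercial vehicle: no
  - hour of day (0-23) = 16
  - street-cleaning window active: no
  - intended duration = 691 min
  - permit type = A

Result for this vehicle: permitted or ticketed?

Ticketed

Atomic conditions:
  permit type = none: A == none is false
  hour of day (0-23) ≥ 2: 16 ≥ 2 is true
  meter paid: yes → true
  snow emergency in effect: yes → true
  intended duration ≤ 548 min: 691 ≤ 548 is false
  NOT street-cleaning window active: no → true
  vehicle length between 133 in and 252 in: 312 in [133, 252] is false
  resident of the zone: no → false
  NOT commercial vehicle: no → true
  day = Thu: Mon == Thu is false
  intended duration between 106 min and 309 min: 691 in [106, 309] is false
  NOT electric vehicle: no → true
  disabled placard displayed: no → false
  NOT snow emergency in effect: yes → false
Combine:
[1.1] false AND true AND true = false
[1.2.2] true AND false = false
[1.2] true AND false = false
[1.3.1.2.1] false OR false = false
[1.3.1.2] NOT false = true
[1.3.1] true → true = true
[1.3] NOT true = false
[1] exactly-one(false, false, false) = false
[2.1.2] false → false (antecedent false ⇒ implication holds) = true
[2.1] true → true = true
[2.2.2.1] false OR true = true
[2.2.2] NOT true = false
[2.2] true → false = false
[2.3.1] exactly-one(false, false) = false
[2.3.2] false OR true = true
[2.3] false → true (antecedent false ⇒ implication holds) = true
[2] true AND false AND true = false
[root] false OR false = false
Overall: false → ticketed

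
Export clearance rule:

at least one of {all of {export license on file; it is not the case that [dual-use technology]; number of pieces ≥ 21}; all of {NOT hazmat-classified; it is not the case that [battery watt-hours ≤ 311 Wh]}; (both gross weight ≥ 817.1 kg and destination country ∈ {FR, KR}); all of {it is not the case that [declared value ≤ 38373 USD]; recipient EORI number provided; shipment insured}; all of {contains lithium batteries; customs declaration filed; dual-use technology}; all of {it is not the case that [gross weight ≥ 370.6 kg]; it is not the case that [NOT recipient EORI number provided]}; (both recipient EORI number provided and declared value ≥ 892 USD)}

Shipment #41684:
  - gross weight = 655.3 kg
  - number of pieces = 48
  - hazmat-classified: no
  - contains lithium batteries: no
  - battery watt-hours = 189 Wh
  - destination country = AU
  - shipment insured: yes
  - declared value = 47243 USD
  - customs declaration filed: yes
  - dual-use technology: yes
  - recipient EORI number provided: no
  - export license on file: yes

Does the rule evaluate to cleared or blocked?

Blocked

Atomic conditions:
  export license on file: yes → true
  dual-use technology: yes → true
  number of pieces ≥ 21: 48 ≥ 21 is true
  NOT hazmat-classified: no → true
  battery watt-hours ≤ 311 Wh: 189 ≤ 311 is true
  gross weight ≥ 817.1 kg: 655.3 ≥ 817.1 is false
  destination country ∈ {FR, KR}: AU is not in the set → false
  declared value ≤ 38373 USD: 47243 ≤ 38373 is false
  recipient EORI number provided: no → false
  shipment insured: yes → true
  contains lithium batteries: no → false
  customs declaration filed: yes → true
  gross weight ≥ 370.6 kg: 655.3 ≥ 370.6 is true
  NOT recipient EORI number provided: no → true
  declared value ≥ 892 USD: 47243 ≥ 892 is true
Combine:
[1.2] NOT true = false
[1] true AND false AND true = false
[2.2] NOT true = false
[2] true AND false = false
[3] false AND false = false
[4.1] NOT false = true
[4] true AND false AND true = false
[5] false AND true AND true = false
[6.1] NOT true = false
[6.2] NOT true = false
[6] false AND false = false
[7] false AND true = false
[root] false OR false OR false OR false OR false OR false OR false = false
Overall: false → blocked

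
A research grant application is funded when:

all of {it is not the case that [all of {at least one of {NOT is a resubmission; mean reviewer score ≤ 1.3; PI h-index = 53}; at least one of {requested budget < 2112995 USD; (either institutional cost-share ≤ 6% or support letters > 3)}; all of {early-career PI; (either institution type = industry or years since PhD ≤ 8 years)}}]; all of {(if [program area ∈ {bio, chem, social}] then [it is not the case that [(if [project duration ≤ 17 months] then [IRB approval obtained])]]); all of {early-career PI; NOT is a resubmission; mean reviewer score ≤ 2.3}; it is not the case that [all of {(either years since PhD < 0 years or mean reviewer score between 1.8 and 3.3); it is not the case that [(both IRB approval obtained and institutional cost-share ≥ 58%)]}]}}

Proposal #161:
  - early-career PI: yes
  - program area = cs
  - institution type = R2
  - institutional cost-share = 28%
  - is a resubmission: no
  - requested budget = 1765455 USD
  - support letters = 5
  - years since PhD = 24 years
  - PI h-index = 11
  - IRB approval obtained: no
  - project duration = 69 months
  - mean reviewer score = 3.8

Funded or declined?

Declined

Atomic conditions:
  NOT is a resubmission: no → true
  mean reviewer score ≤ 1.3: 3.8 ≤ 1.3 is false
  PI h-index = 53: 11 == 53 is false
  requested budget < 2112995 USD: 1765455 < 2112995 is true
  institutional cost-share ≤ 6%: 28 ≤ 6 is false
  support letters > 3: 5 > 3 is true
  early-career PI: yes → true
  institution type = industry: R2 == industry is false
  years since PhD ≤ 8 years: 24 ≤ 8 is false
  program area ∈ {bio, chem, social}: cs is not in the set → false
  project duration ≤ 17 months: 69 ≤ 17 is false
  IRB approval obtained: no → false
  mean reviewer score ≤ 2.3: 3.8 ≤ 2.3 is false
  years since PhD < 0 years: 24 < 0 is false
  mean reviewer score between 1.8 and 3.3: 3.8 in [1.8, 3.3] is false
  institutional cost-share ≥ 58%: 28 ≥ 58 is false
Combine:
[1.1.1] true OR false OR false = true
[1.1.2.2] false OR true = true
[1.1.2] true OR true = true
[1.1.3.2] false OR false = false
[1.1.3] true AND false = false
[1.1] true AND true AND false = false
[1] NOT false = true
[2.1.2.1] false → false (antecedent false ⇒ implication holds) = true
[2.1.2] NOT true = false
[2.1] false → false (antecedent false ⇒ implication holds) = true
[2.2] true AND true AND false = false
[2.3.1.1] false OR false = false
[2.3.1.2.1] false AND false = false
[2.3.1.2] NOT false = true
[2.3.1] false AND true = false
[2.3] NOT false = true
[2] true AND false AND true = false
[root] true AND false = false
Overall: false → declined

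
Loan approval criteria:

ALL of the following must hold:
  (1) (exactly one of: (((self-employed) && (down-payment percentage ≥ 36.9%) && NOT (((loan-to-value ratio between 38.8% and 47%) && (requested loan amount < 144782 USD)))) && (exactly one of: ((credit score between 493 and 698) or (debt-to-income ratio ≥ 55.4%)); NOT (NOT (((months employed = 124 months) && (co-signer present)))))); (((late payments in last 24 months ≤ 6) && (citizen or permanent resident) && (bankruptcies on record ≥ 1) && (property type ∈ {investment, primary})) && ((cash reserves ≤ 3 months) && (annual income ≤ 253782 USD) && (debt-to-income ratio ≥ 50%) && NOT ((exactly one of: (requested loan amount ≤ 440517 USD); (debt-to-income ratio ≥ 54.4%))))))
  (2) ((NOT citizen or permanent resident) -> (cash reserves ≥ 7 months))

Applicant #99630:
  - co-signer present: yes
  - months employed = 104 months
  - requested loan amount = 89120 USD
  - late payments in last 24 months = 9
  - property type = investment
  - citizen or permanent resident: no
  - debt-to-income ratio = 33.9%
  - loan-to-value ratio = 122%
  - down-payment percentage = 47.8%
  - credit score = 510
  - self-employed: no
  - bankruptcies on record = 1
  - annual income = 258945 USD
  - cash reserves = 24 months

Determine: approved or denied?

Atomic conditions:
  self-employed: no → false
  down-payment percentage ≥ 36.9%: 47.8 ≥ 36.9 is true
  loan-to-value ratio between 38.8% and 47%: 122 in [38.8, 47] is false
  requested loan amount < 144782 USD: 89120 < 144782 is true
  credit score between 493 and 698: 510 in [493, 698] is true
  debt-to-income ratio ≥ 55.4%: 33.9 ≥ 55.4 is false
  months employed = 124 months: 104 == 124 is false
  co-signer present: yes → true
  late payments in last 24 months ≤ 6: 9 ≤ 6 is false
  citizen or permanent resident: no → false
  bankruptcies on record ≥ 1: 1 ≥ 1 is true
  property type ∈ {investment, primary}: investment is in the set → true
  cash reserves ≤ 3 months: 24 ≤ 3 is false
  annual income ≤ 253782 USD: 258945 ≤ 253782 is false
  debt-to-income ratio ≥ 50%: 33.9 ≥ 50 is false
  requested loan amount ≤ 440517 USD: 89120 ≤ 440517 is true
  debt-to-income ratio ≥ 54.4%: 33.9 ≥ 54.4 is false
  NOT citizen or permanent resident: no → true
  cash reserves ≥ 7 months: 24 ≥ 7 is true
Combine:
[1.1.1.3.1] false AND true = false
[1.1.1.3] NOT false = true
[1.1.1] false AND true AND true = false
[1.1.2.1] true OR false = true
[1.1.2.2.1.1] false AND true = false
[1.1.2.2.1] NOT false = true
[1.1.2.2] NOT true = false
[1.1.2] exactly-one(true, false) = true
[1.1] false AND true = false
[1.2.1] false AND false AND true AND true = false
[1.2.2.4.1] exactly-one(true, false) = true
[1.2.2.4] NOT true = false
[1.2.2] false AND false AND false AND false = false
[1.2] false AND false = false
[1] exactly-one(false, false) = false
[2] true → true = true
[root] false AND true = false
Overall: false → denied

Denied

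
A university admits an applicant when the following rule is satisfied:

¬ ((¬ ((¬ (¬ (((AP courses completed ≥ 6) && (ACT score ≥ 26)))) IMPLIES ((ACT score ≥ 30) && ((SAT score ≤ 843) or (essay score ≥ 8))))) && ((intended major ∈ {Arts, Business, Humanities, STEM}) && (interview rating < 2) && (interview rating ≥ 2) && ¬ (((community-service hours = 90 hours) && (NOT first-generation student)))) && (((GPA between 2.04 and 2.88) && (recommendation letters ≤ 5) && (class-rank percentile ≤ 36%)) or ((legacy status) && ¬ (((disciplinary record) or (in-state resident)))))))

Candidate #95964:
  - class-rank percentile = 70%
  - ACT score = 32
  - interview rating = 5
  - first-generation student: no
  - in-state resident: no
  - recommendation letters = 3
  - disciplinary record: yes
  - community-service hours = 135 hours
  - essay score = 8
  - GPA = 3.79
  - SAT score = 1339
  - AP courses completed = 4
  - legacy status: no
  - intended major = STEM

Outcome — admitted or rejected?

Atomic conditions:
  AP courses completed ≥ 6: 4 ≥ 6 is false
  ACT score ≥ 26: 32 ≥ 26 is true
  ACT score ≥ 30: 32 ≥ 30 is true
  SAT score ≤ 843: 1339 ≤ 843 is false
  essay score ≥ 8: 8 ≥ 8 is true
  intended major ∈ {Arts, Business, Humanities, STEM}: STEM is in the set → true
  interview rating < 2: 5 < 2 is false
  interview rating ≥ 2: 5 ≥ 2 is true
  community-service hours = 90 hours: 135 == 90 is false
  NOT first-generation student: no → true
  GPA between 2.04 and 2.88: 3.79 in [2.04, 2.88] is false
  recommendation letters ≤ 5: 3 ≤ 5 is true
  class-rank percentile ≤ 36%: 70 ≤ 36 is false
  legacy status: no → false
  disciplinary record: yes → true
  in-state resident: no → false
Combine:
[1.1.1.1.1.1] false AND true = false
[1.1.1.1.1] NOT false = true
[1.1.1.1] NOT true = false
[1.1.1.2.2] false OR true = true
[1.1.1.2] true AND true = true
[1.1.1] false → true (antecedent false ⇒ implication holds) = true
[1.1] NOT true = false
[1.2.4.1] false AND true = false
[1.2.4] NOT false = true
[1.2] true AND false AND true AND true = false
[1.3.1] false AND true AND false = false
[1.3.2.2.1] true OR false = true
[1.3.2.2] NOT true = false
[1.3.2] false AND false = false
[1.3] false OR false = false
[1] false AND false AND false = false
[root] NOT false = true
Overall: true → admitted

Admitted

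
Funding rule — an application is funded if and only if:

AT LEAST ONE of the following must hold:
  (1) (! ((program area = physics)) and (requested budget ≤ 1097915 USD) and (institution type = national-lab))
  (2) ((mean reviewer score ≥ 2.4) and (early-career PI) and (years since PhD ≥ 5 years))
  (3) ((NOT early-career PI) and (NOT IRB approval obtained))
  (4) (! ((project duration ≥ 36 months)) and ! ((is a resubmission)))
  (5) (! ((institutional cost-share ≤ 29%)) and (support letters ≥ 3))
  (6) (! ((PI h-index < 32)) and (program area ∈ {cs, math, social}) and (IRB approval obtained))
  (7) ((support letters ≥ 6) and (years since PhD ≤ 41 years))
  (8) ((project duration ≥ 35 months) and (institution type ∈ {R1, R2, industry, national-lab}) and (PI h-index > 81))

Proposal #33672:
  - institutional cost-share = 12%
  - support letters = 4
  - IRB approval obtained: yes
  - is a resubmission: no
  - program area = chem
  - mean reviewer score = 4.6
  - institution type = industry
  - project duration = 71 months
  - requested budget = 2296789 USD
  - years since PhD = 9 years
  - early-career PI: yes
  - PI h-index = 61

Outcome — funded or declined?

Atomic conditions:
  program area = physics: chem == physics is false
  requested budget ≤ 1097915 USD: 2296789 ≤ 1097915 is false
  institution type = national-lab: industry == national-lab is false
  mean reviewer score ≥ 2.4: 4.6 ≥ 2.4 is true
  early-career PI: yes → true
  years since PhD ≥ 5 years: 9 ≥ 5 is true
  NOT early-career PI: yes → false
  NOT IRB approval obtained: yes → false
  project duration ≥ 36 months: 71 ≥ 36 is true
  is a resubmission: no → false
  institutional cost-share ≤ 29%: 12 ≤ 29 is true
  support letters ≥ 3: 4 ≥ 3 is true
  PI h-index < 32: 61 < 32 is false
  program area ∈ {cs, math, social}: chem is not in the set → false
  IRB approval obtained: yes → true
  support letters ≥ 6: 4 ≥ 6 is false
  years since PhD ≤ 41 years: 9 ≤ 41 is true
  project duration ≥ 35 months: 71 ≥ 35 is true
  institution type ∈ {R1, R2, industry, national-lab}: industry is in the set → true
  PI h-index > 81: 61 > 81 is false
Combine:
[1.1] NOT false = true
[1] true AND false AND false = false
[2] true AND true AND true = true
[3] false AND false = false
[4.1] NOT true = false
[4.2] NOT false = true
[4] false AND true = false
[5.1] NOT true = false
[5] false AND true = false
[6.1] NOT false = true
[6] true AND false AND true = false
[7] false AND true = false
[8] true AND true AND false = false
[root] false OR true OR false OR false OR false OR false OR false OR false = true
Overall: true → funded

Funded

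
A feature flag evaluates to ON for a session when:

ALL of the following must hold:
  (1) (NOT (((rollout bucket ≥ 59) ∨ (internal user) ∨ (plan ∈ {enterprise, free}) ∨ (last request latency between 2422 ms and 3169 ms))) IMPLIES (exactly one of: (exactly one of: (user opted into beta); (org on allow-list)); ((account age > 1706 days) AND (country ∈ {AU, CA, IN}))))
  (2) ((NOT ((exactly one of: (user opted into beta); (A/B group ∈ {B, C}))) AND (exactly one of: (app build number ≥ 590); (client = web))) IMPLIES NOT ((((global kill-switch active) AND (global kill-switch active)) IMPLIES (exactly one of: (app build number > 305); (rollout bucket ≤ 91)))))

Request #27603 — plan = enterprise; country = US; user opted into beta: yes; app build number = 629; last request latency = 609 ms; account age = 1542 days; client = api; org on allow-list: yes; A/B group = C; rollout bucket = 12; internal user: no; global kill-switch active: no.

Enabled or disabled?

Atomic conditions:
  rollout bucket ≥ 59: 12 ≥ 59 is false
  internal user: no → false
  plan ∈ {enterprise, free}: enterprise is in the set → true
  last request latency between 2422 ms and 3169 ms: 609 in [2422, 3169] is false
  user opted into beta: yes → true
  org on allow-list: yes → true
  account age > 1706 days: 1542 > 1706 is false
  country ∈ {AU, CA, IN}: US is not in the set → false
  A/B group ∈ {B, C}: C is in the set → true
  app build number ≥ 590: 629 ≥ 590 is true
  client = web: api == web is false
  global kill-switch active: no → false
  app build number > 305: 629 > 305 is true
  rollout bucket ≤ 91: 12 ≤ 91 is true
Combine:
[1.1.1] false OR false OR true OR false = true
[1.1] NOT true = false
[1.2.1] exactly-one(true, true) = false
[1.2.2] false AND false = false
[1.2] exactly-one(false, false) = false
[1] false → false (antecedent false ⇒ implication holds) = true
[2.1.1.1] exactly-one(true, true) = false
[2.1.1] NOT false = true
[2.1.2] exactly-one(true, false) = true
[2.1] true AND true = true
[2.2.1.1] false AND false = false
[2.2.1.2] exactly-one(true, true) = false
[2.2.1] false → false (antecedent false ⇒ implication holds) = true
[2.2] NOT true = false
[2] true → false = false
[root] true AND false = false
Overall: false → disabled

Disabled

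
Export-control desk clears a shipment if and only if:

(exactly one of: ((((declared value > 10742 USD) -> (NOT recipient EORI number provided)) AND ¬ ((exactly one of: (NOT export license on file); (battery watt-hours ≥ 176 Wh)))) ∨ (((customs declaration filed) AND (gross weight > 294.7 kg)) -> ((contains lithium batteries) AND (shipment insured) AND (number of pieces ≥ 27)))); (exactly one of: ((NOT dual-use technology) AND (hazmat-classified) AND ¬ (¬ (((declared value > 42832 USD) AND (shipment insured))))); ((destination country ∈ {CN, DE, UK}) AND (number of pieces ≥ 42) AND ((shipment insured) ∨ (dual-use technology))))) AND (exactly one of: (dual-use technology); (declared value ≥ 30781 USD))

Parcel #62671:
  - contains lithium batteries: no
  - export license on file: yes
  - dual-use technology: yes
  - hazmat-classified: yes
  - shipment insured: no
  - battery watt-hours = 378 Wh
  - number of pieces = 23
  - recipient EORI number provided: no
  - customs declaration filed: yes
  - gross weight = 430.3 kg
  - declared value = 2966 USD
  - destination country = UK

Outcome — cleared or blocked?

Atomic conditions:
  declared value > 10742 USD: 2966 > 10742 is false
  NOT recipient EORI number provided: no → true
  NOT export license on file: yes → false
  battery watt-hours ≥ 176 Wh: 378 ≥ 176 is true
  customs declaration filed: yes → true
  gross weight > 294.7 kg: 430.3 > 294.7 is true
  contains lithium batteries: no → false
  shipment insured: no → false
  number of pieces ≥ 27: 23 ≥ 27 is false
  NOT dual-use technology: yes → false
  hazmat-classified: yes → true
  declared value > 42832 USD: 2966 > 42832 is false
  destination country ∈ {CN, DE, UK}: UK is in the set → true
  number of pieces ≥ 42: 23 ≥ 42 is false
  dual-use technology: yes → true
  declared value ≥ 30781 USD: 2966 ≥ 30781 is false
Combine:
[1.1.1.1] false → true (antecedent false ⇒ implication holds) = true
[1.1.1.2.1] exactly-one(false, true) = true
[1.1.1.2] NOT true = false
[1.1.1] true AND false = false
[1.1.2.1] true AND true = true
[1.1.2.2] false AND false AND false = false
[1.1.2] true → false = false
[1.1] false OR false = false
[1.2.1.3.1.1] false AND false = false
[1.2.1.3.1] NOT false = true
[1.2.1.3] NOT true = false
[1.2.1] false AND true AND false = false
[1.2.2.3] false OR true = true
[1.2.2] true AND false AND true = false
[1.2] exactly-one(false, false) = false
[1] exactly-one(false, false) = false
[2] exactly-one(true, false) = true
[root] false AND true = false
Overall: false → blocked

Blocked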